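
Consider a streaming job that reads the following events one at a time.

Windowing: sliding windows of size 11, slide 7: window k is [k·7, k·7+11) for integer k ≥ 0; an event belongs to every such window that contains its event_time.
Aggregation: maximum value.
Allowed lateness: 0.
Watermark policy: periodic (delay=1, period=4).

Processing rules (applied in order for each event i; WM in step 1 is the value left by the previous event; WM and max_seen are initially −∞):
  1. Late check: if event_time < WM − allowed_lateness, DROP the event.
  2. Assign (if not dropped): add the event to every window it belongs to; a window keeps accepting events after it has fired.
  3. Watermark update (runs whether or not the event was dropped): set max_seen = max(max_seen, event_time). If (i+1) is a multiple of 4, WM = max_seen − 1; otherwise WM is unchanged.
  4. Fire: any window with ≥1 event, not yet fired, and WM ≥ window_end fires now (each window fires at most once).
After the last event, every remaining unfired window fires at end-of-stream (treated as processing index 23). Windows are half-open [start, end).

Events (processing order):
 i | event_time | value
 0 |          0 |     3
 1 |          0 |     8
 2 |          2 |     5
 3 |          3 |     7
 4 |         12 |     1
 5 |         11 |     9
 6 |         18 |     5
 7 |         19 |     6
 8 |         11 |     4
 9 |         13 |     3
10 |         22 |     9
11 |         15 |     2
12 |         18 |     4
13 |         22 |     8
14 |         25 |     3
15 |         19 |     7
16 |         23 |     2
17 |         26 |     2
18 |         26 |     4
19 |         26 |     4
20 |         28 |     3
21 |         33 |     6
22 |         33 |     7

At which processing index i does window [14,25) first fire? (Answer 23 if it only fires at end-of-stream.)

i=0 t=0 v=3: → [0,11); WM=−∞
i=1 t=0 v=8: → [0,11); WM=−∞
i=2 t=2 v=5: → [0,11); WM=−∞
i=3 t=3 v=7: → [0,11); WM=2
i=4 t=12 v=1: → [7,18); WM=2
i=5 t=11 v=9: → [7,18); WM=2
i=6 t=18 v=5: → [14,25); WM=2
i=7 t=19 v=6: → [14,25); WM=18; [0,11) fires=8 [7,18) fires=9
i=8 t=11 v=4: DROP (t<18-0); WM=18
i=9 t=13 v=3: DROP (t<18-0); WM=18
i=10 t=22 v=9: → [21,32),[14,25); WM=18
i=11 t=15 v=2: DROP (t<18-0); WM=21
i=12 t=18 v=4: DROP (t<21-0); WM=21
i=13 t=22 v=8: → [21,32),[14,25); WM=21
i=14 t=25 v=3: → [21,32); WM=21
i=15 t=19 v=7: DROP (t<21-0); WM=24
i=16 t=23 v=2: DROP (t<24-0); WM=24
i=17 t=26 v=2: → [21,32); WM=24
i=18 t=26 v=4: → [21,32); WM=24
i=19 t=26 v=4: → [21,32); WM=25; [14,25) fires=9
i=20 t=28 v=3: → [28,39),[21,32); WM=25
i=21 t=33 v=6: → [28,39); WM=25
i=22 t=33 v=7: → [28,39); WM=25

19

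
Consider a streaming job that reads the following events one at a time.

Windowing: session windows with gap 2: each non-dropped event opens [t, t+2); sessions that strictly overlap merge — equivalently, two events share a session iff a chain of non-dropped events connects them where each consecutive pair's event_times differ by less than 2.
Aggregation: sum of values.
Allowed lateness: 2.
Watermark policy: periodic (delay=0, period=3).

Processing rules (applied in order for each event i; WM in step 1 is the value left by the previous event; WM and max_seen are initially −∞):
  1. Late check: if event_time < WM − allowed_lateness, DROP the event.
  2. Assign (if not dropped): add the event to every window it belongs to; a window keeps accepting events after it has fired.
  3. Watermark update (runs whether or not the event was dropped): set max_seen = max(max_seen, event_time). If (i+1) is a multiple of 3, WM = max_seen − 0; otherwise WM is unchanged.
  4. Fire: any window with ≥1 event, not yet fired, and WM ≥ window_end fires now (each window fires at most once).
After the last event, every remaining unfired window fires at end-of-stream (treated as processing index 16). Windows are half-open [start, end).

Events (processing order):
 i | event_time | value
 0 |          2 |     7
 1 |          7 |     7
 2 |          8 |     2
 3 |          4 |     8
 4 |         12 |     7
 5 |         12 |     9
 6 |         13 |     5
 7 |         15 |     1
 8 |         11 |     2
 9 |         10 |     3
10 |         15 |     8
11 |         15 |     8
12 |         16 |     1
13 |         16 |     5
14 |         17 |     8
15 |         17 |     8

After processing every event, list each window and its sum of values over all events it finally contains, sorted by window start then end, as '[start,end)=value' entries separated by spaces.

i=0 t=2 v=7: → [2,4); WM=−∞
i=1 t=7 v=7: → [7,9); WM=−∞
i=2 t=8 v=2: → [7,10); WM=8
i=3 t=4 v=8: DROP (t<8-2); WM=8
i=4 t=12 v=7: → [12,14); WM=8
i=5 t=12 v=9: → [12,14); WM=12
i=6 t=13 v=5: → [12,15); WM=12
i=7 t=15 v=1: → [15,17); WM=12
i=8 t=11 v=2: → [11,15); WM=15
i=9 t=10 v=3: DROP (t<15-2); WM=15
i=10 t=15 v=8: → [15,17); WM=15
i=11 t=15 v=8: → [15,17); WM=15
i=12 t=16 v=1: → [15,18); WM=15
i=13 t=16 v=5: → [15,18); WM=15
i=14 t=17 v=8: → [15,19); WM=17
i=15 t=17 v=8: → [15,19); WM=17

[2,4)=7 [7,10)=9 [11,15)=23 [15,19)=39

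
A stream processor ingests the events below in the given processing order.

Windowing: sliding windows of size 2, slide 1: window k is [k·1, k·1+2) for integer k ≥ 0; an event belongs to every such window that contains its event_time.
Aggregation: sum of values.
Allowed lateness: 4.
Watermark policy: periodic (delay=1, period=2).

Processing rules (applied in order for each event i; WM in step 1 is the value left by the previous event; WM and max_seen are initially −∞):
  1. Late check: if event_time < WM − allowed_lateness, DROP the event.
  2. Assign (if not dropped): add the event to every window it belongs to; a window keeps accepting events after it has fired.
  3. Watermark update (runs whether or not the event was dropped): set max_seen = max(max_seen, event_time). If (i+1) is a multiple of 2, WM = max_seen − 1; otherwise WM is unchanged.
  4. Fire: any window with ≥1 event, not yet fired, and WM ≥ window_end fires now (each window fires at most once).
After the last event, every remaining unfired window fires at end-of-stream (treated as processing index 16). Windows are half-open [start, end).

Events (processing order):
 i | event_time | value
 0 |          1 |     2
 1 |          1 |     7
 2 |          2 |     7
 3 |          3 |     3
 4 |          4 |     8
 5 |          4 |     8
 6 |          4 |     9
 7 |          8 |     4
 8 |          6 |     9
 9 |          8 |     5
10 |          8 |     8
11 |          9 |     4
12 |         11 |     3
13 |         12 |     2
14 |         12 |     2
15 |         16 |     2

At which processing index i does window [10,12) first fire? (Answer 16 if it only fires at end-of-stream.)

15

i=0 t=1 v=2: → [1,3),[0,2); WM=−∞
i=1 t=1 v=7: → [1,3),[0,2); WM=0
i=2 t=2 v=7: → [2,4),[1,3); WM=0
i=3 t=3 v=3: → [3,5),[2,4); WM=2; [0,2) fires=9
i=4 t=4 v=8: → [4,6),[3,5); WM=2
i=5 t=4 v=8: → [4,6),[3,5); WM=3; [1,3) fires=16
i=6 t=4 v=9: → [4,6),[3,5); WM=3
i=7 t=8 v=4: → [8,10),[7,9); WM=7; [2,4) fires=10 [3,5) fires=28 [4,6) fires=25
i=8 t=6 v=9: → [6,8),[5,7); WM=7; [5,7) fires=9
i=9 t=8 v=5: → [8,10),[7,9); WM=7
i=10 t=8 v=8: → [8,10),[7,9); WM=7
i=11 t=9 v=4: → [9,11),[8,10); WM=8; [6,8) fires=9
i=12 t=11 v=3: → [11,13),[10,12); WM=8
i=13 t=12 v=2: → [12,14),[11,13); WM=11; [7,9) fires=17 [8,10) fires=21 [9,11) fires=4
i=14 t=12 v=2: → [12,14),[11,13); WM=11
i=15 t=16 v=2: → [16,18),[15,17); WM=15; [10,12) fires=3 [11,13) fires=7 [12,14) fires=4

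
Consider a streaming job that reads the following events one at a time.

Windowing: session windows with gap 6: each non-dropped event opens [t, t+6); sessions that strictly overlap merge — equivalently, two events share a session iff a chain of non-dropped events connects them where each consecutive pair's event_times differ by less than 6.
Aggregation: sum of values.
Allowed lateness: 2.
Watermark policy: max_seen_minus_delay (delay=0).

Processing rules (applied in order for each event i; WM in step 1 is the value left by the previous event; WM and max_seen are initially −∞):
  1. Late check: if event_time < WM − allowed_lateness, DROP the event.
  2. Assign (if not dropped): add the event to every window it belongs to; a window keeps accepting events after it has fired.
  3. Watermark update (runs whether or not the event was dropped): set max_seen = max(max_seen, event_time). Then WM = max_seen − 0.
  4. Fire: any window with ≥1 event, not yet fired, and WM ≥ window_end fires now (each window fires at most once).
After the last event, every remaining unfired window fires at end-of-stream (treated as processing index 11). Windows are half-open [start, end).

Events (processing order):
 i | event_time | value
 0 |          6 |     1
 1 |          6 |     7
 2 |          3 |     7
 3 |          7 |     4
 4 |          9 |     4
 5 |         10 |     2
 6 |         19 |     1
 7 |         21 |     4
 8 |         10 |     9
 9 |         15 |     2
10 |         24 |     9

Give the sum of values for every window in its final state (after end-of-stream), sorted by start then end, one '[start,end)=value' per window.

i=0 t=6 v=1: → [6,12); WM=6
i=1 t=6 v=7: → [6,12); WM=6
i=2 t=3 v=7: DROP (t<6-2); WM=6
i=3 t=7 v=4: → [6,13); WM=7
i=4 t=9 v=4: → [6,15); WM=9
i=5 t=10 v=2: → [6,16); WM=10
i=6 t=19 v=1: → [19,25); WM=19
i=7 t=21 v=4: → [19,27); WM=21
i=8 t=10 v=9: DROP (t<21-2); WM=21
i=9 t=15 v=2: DROP (t<21-2); WM=21
i=10 t=24 v=9: → [19,30); WM=24

[6,16)=18 [19,30)=14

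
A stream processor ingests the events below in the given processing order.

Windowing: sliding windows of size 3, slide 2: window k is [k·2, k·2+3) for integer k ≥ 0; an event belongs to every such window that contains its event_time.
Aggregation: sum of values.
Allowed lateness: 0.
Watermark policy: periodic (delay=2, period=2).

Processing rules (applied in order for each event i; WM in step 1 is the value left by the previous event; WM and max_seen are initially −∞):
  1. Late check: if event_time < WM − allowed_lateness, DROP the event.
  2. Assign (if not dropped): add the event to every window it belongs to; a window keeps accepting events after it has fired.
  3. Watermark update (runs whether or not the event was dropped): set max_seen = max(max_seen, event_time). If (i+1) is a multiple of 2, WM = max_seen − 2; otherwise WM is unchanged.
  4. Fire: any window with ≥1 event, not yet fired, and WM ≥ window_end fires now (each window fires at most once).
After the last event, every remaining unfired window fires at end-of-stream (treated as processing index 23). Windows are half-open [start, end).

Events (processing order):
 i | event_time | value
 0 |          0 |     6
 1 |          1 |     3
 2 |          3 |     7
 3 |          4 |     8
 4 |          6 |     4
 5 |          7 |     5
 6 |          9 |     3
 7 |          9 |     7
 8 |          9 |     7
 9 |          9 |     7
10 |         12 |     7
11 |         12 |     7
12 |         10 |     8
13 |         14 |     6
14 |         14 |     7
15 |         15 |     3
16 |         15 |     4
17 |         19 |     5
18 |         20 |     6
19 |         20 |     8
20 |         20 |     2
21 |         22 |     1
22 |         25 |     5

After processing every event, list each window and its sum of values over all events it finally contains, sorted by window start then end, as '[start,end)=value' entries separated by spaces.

[0,3)=9 [2,5)=15 [4,7)=12 [6,9)=9 [8,11)=32 [10,13)=22 [12,15)=27 [14,17)=20 [18,21)=21 [20,23)=17 [22,25)=1 [24,27)=5

i=0 t=0 v=6: → [0,3); WM=−∞
i=1 t=1 v=3: → [0,3); WM=-1
i=2 t=3 v=7: → [2,5); WM=-1
i=3 t=4 v=8: → [4,7),[2,5); WM=2
i=4 t=6 v=4: → [6,9),[4,7); WM=2
i=5 t=7 v=5: → [6,9); WM=5; [0,3) fires=9 [2,5) fires=15
i=6 t=9 v=3: → [8,11); WM=5
i=7 t=9 v=7: → [8,11); WM=7; [4,7) fires=12
i=8 t=9 v=7: → [8,11); WM=7
i=9 t=9 v=7: → [8,11); WM=7
i=10 t=12 v=7: → [12,15),[10,13); WM=7
i=11 t=12 v=7: → [12,15),[10,13); WM=10; [6,9) fires=9
i=12 t=10 v=8: → [10,13),[8,11); WM=10
i=13 t=14 v=6: → [14,17),[12,15); WM=12; [8,11) fires=32
i=14 t=14 v=7: → [14,17),[12,15); WM=12
i=15 t=15 v=3: → [14,17); WM=13; [10,13) fires=22
i=16 t=15 v=4: → [14,17); WM=13
i=17 t=19 v=5: → [18,21); WM=17; [12,15) fires=27 [14,17) fires=20
i=18 t=20 v=6: → [20,23),[18,21); WM=17
i=19 t=20 v=8: → [20,23),[18,21); WM=18
i=20 t=20 v=2: → [20,23),[18,21); WM=18
i=21 t=22 v=1: → [22,25),[20,23); WM=20
i=22 t=25 v=5: → [24,27); WM=20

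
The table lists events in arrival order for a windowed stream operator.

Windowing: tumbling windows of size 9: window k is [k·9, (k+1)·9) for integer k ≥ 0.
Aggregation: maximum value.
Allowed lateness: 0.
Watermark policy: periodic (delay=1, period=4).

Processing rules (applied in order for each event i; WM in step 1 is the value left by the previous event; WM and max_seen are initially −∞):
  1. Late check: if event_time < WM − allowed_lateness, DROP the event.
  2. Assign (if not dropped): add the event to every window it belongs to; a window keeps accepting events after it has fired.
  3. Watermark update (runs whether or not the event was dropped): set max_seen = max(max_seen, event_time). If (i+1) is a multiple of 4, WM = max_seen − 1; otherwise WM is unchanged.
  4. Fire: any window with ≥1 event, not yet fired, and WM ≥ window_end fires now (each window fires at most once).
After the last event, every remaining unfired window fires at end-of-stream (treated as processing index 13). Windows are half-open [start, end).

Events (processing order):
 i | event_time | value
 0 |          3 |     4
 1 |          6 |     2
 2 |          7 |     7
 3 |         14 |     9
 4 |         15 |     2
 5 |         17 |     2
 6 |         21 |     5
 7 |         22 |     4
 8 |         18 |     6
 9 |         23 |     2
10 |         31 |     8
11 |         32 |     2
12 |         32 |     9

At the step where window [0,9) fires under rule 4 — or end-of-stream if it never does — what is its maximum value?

i=0 t=3 v=4: → [0,9); WM=−∞
i=1 t=6 v=2: → [0,9); WM=−∞
i=2 t=7 v=7: → [0,9); WM=−∞
i=3 t=14 v=9: → [9,18); WM=13; [0,9) fires=7
i=4 t=15 v=2: → [9,18); WM=13
i=5 t=17 v=2: → [9,18); WM=13
i=6 t=21 v=5: → [18,27); WM=13
i=7 t=22 v=4: → [18,27); WM=21; [9,18) fires=9
i=8 t=18 v=6: DROP (t<21-0); WM=21
i=9 t=23 v=2: → [18,27); WM=21
i=10 t=31 v=8: → [27,36); WM=21
i=11 t=32 v=2: → [27,36); WM=31; [18,27) fires=5
i=12 t=32 v=9: → [27,36); WM=31

7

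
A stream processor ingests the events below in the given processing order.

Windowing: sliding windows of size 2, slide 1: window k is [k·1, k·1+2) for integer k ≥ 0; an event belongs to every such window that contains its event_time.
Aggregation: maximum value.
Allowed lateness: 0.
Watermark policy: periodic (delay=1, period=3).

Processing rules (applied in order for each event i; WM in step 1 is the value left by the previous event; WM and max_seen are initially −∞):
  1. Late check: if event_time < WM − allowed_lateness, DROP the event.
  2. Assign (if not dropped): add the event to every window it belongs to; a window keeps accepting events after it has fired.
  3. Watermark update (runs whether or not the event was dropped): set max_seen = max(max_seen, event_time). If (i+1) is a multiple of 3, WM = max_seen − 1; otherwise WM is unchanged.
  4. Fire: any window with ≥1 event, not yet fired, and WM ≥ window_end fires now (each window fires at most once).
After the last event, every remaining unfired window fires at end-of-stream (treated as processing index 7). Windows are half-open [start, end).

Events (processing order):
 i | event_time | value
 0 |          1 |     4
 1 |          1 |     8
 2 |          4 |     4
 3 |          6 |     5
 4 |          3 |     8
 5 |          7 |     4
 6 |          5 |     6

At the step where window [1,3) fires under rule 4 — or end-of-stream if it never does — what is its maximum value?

i=0 t=1 v=4: → [1,3),[0,2); WM=−∞
i=1 t=1 v=8: → [1,3),[0,2); WM=−∞
i=2 t=4 v=4: → [4,6),[3,5); WM=3; [0,2) fires=8 [1,3) fires=8
i=3 t=6 v=5: → [6,8),[5,7); WM=3
i=4 t=3 v=8: → [3,5),[2,4); WM=3
i=5 t=7 v=4: → [7,9),[6,8); WM=6; [2,4) fires=8 [3,5) fires=8 [4,6) fires=4
i=6 t=5 v=6: DROP (t<6-0); WM=6

8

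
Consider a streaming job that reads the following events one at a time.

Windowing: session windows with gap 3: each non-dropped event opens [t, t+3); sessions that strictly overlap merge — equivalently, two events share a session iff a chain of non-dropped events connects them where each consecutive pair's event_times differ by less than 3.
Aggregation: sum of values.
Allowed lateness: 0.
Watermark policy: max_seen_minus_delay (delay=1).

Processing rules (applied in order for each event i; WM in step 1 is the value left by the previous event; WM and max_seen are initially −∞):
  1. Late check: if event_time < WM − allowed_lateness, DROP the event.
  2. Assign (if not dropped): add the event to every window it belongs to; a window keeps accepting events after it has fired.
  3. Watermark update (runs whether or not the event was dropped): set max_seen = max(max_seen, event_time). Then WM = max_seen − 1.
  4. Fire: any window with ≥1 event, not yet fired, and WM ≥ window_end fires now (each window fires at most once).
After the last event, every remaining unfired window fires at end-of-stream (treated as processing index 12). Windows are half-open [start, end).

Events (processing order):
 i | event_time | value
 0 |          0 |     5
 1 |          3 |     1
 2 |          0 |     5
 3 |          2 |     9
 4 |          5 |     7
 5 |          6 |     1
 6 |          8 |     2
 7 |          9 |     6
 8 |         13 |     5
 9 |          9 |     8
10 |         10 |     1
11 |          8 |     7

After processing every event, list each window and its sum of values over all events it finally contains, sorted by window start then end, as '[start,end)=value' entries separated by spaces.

[0,12)=31 [13,16)=5

i=0 t=0 v=5: → [0,3); WM=-1
i=1 t=3 v=1: → [3,6); WM=2
i=2 t=0 v=5: DROP (t<2-0); WM=2
i=3 t=2 v=9: → [0,6); WM=2
i=4 t=5 v=7: → [0,8); WM=4
i=5 t=6 v=1: → [0,9); WM=5
i=6 t=8 v=2: → [0,11); WM=7
i=7 t=9 v=6: → [0,12); WM=8
i=8 t=13 v=5: → [13,16); WM=12
i=9 t=9 v=8: DROP (t<12-0); WM=12
i=10 t=10 v=1: DROP (t<12-0); WM=12
i=11 t=8 v=7: DROP (t<12-0); WM=12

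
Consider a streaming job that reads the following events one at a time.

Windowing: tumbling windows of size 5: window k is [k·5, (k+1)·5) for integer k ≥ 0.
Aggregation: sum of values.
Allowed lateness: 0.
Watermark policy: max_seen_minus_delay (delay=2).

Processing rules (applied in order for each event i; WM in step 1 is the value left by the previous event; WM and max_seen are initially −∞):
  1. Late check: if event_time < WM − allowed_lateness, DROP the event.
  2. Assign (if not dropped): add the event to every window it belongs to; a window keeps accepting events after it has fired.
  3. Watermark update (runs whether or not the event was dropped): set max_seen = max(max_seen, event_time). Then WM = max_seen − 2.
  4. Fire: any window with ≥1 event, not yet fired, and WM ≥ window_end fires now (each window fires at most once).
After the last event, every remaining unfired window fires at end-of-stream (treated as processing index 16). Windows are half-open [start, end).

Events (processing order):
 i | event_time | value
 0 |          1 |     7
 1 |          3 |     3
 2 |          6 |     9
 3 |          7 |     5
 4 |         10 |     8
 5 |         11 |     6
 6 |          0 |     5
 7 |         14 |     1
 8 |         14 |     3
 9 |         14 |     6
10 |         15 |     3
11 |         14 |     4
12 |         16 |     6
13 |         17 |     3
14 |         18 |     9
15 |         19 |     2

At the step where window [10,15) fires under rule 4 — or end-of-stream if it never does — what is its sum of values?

i=0 t=1 v=7: → [0,5); WM=-1
i=1 t=3 v=3: → [0,5); WM=1
i=2 t=6 v=9: → [5,10); WM=4
i=3 t=7 v=5: → [5,10); WM=5; [0,5) fires=10
i=4 t=10 v=8: → [10,15); WM=8
i=5 t=11 v=6: → [10,15); WM=9
i=6 t=0 v=5: DROP (t<9-0); WM=9
i=7 t=14 v=1: → [10,15); WM=12; [5,10) fires=14
i=8 t=14 v=3: → [10,15); WM=12
i=9 t=14 v=6: → [10,15); WM=12
i=10 t=15 v=3: → [15,20); WM=13
i=11 t=14 v=4: → [10,15); WM=13
i=12 t=16 v=6: → [15,20); WM=14
i=13 t=17 v=3: → [15,20); WM=15; [10,15) fires=28
i=14 t=18 v=9: → [15,20); WM=16
i=15 t=19 v=2: → [15,20); WM=17

28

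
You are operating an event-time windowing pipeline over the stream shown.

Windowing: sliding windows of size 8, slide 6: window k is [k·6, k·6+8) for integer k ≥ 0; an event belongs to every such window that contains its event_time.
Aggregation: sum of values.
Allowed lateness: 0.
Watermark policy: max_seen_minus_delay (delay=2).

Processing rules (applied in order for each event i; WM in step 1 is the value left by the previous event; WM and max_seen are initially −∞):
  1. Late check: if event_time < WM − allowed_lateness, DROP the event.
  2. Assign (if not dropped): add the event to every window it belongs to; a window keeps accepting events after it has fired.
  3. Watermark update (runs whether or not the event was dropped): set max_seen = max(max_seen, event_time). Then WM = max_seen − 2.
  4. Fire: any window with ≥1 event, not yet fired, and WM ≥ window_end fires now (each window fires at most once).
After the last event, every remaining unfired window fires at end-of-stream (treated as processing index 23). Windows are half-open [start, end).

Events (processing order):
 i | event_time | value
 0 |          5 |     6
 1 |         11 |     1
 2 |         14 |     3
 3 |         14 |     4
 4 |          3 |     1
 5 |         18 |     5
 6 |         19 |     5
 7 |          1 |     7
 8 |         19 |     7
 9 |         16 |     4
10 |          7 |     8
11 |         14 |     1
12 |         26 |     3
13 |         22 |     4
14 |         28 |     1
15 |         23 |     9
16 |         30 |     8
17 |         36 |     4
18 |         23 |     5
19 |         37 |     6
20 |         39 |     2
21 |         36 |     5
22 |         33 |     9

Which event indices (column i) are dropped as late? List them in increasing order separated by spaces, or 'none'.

4 7 9 10 11 13 15 18 21 22

i=0 t=5 v=6: → [0,8); WM=3
i=1 t=11 v=1: → [6,14); WM=9; [0,8) fires=6
i=2 t=14 v=3: → [12,20); WM=12
i=3 t=14 v=4: → [12,20); WM=12
i=4 t=3 v=1: DROP (t<12-0); WM=12
i=5 t=18 v=5: → [18,26),[12,20); WM=16; [6,14) fires=1
i=6 t=19 v=5: → [18,26),[12,20); WM=17
i=7 t=1 v=7: DROP (t<17-0); WM=17
i=8 t=19 v=7: → [18,26),[12,20); WM=17
i=9 t=16 v=4: DROP (t<17-0); WM=17
i=10 t=7 v=8: DROP (t<17-0); WM=17
i=11 t=14 v=1: DROP (t<17-0); WM=17
i=12 t=26 v=3: → [24,32); WM=24; [12,20) fires=24
i=13 t=22 v=4: DROP (t<24-0); WM=24
i=14 t=28 v=1: → [24,32); WM=26; [18,26) fires=17
i=15 t=23 v=9: DROP (t<26-0); WM=26
i=16 t=30 v=8: → [30,38),[24,32); WM=28
i=17 t=36 v=4: → [36,44),[30,38); WM=34; [24,32) fires=12
i=18 t=23 v=5: DROP (t<34-0); WM=34
i=19 t=37 v=6: → [36,44),[30,38); WM=35
i=20 t=39 v=2: → [36,44); WM=37
i=21 t=36 v=5: DROP (t<37-0); WM=37
i=22 t=33 v=9: DROP (t<37-0); WM=37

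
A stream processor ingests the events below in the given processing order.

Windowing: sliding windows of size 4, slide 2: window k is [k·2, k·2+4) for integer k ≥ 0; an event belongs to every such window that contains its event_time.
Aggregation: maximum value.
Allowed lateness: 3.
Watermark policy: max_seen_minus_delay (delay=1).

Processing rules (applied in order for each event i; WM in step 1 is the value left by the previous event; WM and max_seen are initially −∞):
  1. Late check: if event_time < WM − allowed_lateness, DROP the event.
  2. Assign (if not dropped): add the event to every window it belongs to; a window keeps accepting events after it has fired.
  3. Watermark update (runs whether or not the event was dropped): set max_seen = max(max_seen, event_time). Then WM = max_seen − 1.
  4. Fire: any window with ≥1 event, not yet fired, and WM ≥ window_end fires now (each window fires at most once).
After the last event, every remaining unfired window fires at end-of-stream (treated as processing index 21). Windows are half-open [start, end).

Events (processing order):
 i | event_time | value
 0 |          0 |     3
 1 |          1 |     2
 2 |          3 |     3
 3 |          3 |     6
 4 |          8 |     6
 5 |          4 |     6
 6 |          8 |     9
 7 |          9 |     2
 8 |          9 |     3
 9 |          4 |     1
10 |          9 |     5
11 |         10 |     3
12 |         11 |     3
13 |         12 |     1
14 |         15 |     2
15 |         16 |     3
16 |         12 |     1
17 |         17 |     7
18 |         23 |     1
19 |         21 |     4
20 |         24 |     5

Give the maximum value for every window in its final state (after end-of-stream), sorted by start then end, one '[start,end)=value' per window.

[0,4)=6 [2,6)=6 [4,8)=6 [6,10)=9 [8,12)=9 [10,14)=3 [12,16)=2 [14,18)=7 [16,20)=7 [18,22)=4 [20,24)=4 [22,26)=5 [24,28)=5

i=0 t=0 v=3: → [0,4); WM=-1
i=1 t=1 v=2: → [0,4); WM=0
i=2 t=3 v=3: → [2,6),[0,4); WM=2
i=3 t=3 v=6: → [2,6),[0,4); WM=2
i=4 t=8 v=6: → [8,12),[6,10); WM=7; [0,4) fires=6 [2,6) fires=6
i=5 t=4 v=6: → [4,8),[2,6); WM=7
i=6 t=8 v=9: → [8,12),[6,10); WM=7
i=7 t=9 v=2: → [8,12),[6,10); WM=8; [4,8) fires=6
i=8 t=9 v=3: → [8,12),[6,10); WM=8
i=9 t=4 v=1: DROP (t<8-3); WM=8
i=10 t=9 v=5: → [8,12),[6,10); WM=8
i=11 t=10 v=3: → [10,14),[8,12); WM=9
i=12 t=11 v=3: → [10,14),[8,12); WM=10; [6,10) fires=9
i=13 t=12 v=1: → [12,16),[10,14); WM=11
i=14 t=15 v=2: → [14,18),[12,16); WM=14; [8,12) fires=9 [10,14) fires=3
i=15 t=16 v=3: → [16,20),[14,18); WM=15
i=16 t=12 v=1: → [12,16),[10,14); WM=15
i=17 t=17 v=7: → [16,20),[14,18); WM=16; [12,16) fires=2
i=18 t=23 v=1: → [22,26),[20,24); WM=22; [14,18) fires=7 [16,20) fires=7
i=19 t=21 v=4: → [20,24),[18,22); WM=22; [18,22) fires=4
i=20 t=24 v=5: → [24,28),[22,26); WM=23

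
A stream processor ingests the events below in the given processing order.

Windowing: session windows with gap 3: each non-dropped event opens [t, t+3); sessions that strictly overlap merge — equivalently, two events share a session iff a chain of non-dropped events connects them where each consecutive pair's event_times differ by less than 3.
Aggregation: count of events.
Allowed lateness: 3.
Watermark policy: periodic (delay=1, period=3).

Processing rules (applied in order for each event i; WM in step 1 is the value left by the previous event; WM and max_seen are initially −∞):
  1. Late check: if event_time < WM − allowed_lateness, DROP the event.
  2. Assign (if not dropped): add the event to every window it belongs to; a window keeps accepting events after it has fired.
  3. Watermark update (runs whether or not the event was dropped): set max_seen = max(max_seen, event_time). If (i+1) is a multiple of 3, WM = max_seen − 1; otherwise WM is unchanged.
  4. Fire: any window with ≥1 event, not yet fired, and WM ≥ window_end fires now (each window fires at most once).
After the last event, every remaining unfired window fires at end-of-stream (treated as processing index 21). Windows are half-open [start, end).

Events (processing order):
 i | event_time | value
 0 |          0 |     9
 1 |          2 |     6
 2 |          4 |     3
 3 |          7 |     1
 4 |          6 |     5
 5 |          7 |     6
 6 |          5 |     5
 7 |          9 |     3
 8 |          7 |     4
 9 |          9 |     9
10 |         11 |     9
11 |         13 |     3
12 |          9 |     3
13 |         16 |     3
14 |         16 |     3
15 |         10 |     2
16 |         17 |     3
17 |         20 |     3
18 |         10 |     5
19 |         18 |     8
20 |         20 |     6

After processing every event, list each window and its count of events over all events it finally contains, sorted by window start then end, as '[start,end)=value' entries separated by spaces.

i=0 t=0 v=9: → [0,3); WM=−∞
i=1 t=2 v=6: → [0,5); WM=−∞
i=2 t=4 v=3: → [0,7); WM=3
i=3 t=7 v=1: → [7,10); WM=3
i=4 t=6 v=5: → [0,10); WM=3
i=5 t=7 v=6: → [0,10); WM=6
i=6 t=5 v=5: → [0,10); WM=6
i=7 t=9 v=3: → [0,12); WM=6
i=8 t=7 v=4: → [0,12); WM=8
i=9 t=9 v=9: → [0,12); WM=8
i=10 t=11 v=9: → [0,14); WM=8
i=11 t=13 v=3: → [0,16); WM=12
i=12 t=9 v=3: → [0,16); WM=12
i=13 t=16 v=3: → [16,19); WM=12
i=14 t=16 v=3: → [16,19); WM=15
i=15 t=10 v=2: DROP (t<15-3); WM=15
i=16 t=17 v=3: → [16,20); WM=15
i=17 t=20 v=3: → [20,23); WM=19
i=18 t=10 v=5: DROP (t<19-3); WM=19
i=19 t=18 v=8: → [16,23); WM=19
i=20 t=20 v=6: → [16,23); WM=19

[0,16)=13 [16,23)=6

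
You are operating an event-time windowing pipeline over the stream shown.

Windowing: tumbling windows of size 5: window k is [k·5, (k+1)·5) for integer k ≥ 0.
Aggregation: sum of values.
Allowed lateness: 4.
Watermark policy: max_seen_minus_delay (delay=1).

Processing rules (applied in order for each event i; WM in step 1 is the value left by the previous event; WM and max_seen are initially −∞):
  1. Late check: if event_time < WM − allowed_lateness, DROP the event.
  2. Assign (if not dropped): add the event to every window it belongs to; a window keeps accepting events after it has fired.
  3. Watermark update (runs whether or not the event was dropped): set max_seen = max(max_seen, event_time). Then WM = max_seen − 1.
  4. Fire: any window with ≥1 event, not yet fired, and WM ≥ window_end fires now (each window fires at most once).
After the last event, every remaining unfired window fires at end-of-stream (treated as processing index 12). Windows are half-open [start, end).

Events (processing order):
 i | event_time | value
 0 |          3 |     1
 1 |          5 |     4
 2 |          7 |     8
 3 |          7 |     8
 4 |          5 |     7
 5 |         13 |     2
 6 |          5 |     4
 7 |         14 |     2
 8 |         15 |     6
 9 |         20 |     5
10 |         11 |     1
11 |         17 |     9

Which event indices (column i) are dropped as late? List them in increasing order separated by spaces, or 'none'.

6 10

i=0 t=3 v=1: → [0,5); WM=2
i=1 t=5 v=4: → [5,10); WM=4
i=2 t=7 v=8: → [5,10); WM=6; [0,5) fires=1
i=3 t=7 v=8: → [5,10); WM=6
i=4 t=5 v=7: → [5,10); WM=6
i=5 t=13 v=2: → [10,15); WM=12; [5,10) fires=27
i=6 t=5 v=4: DROP (t<12-4); WM=12
i=7 t=14 v=2: → [10,15); WM=13
i=8 t=15 v=6: → [15,20); WM=14
i=9 t=20 v=5: → [20,25); WM=19; [10,15) fires=4
i=10 t=11 v=1: DROP (t<19-4); WM=19
i=11 t=17 v=9: → [15,20); WM=19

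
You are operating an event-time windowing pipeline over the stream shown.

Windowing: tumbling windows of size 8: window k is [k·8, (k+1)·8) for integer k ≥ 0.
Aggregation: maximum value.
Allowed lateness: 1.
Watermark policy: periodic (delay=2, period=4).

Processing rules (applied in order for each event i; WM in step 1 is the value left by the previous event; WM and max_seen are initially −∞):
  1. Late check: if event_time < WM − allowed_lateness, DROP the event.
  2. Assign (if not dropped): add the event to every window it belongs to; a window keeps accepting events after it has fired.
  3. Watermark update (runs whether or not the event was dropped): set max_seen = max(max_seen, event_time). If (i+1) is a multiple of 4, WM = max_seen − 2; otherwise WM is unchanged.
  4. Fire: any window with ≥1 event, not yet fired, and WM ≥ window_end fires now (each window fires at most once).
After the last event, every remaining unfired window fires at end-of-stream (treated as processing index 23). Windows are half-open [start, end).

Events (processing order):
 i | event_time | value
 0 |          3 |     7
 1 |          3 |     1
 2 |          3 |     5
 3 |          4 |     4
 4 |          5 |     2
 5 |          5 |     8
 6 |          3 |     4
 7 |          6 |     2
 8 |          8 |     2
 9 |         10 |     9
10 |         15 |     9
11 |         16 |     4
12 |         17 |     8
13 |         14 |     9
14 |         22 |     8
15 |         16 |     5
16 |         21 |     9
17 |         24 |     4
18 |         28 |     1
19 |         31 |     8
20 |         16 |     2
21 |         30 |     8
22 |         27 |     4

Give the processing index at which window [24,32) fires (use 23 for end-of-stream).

23

i=0 t=3 v=7: → [0,8); WM=−∞
i=1 t=3 v=1: → [0,8); WM=−∞
i=2 t=3 v=5: → [0,8); WM=−∞
i=3 t=4 v=4: → [0,8); WM=2
i=4 t=5 v=2: → [0,8); WM=2
i=5 t=5 v=8: → [0,8); WM=2
i=6 t=3 v=4: → [0,8); WM=2
i=7 t=6 v=2: → [0,8); WM=4
i=8 t=8 v=2: → [8,16); WM=4
i=9 t=10 v=9: → [8,16); WM=4
i=10 t=15 v=9: → [8,16); WM=4
i=11 t=16 v=4: → [16,24); WM=14; [0,8) fires=8
i=12 t=17 v=8: → [16,24); WM=14
i=13 t=14 v=9: → [8,16); WM=14
i=14 t=22 v=8: → [16,24); WM=14
i=15 t=16 v=5: → [16,24); WM=20; [8,16) fires=9
i=16 t=21 v=9: → [16,24); WM=20
i=17 t=24 v=4: → [24,32); WM=20
i=18 t=28 v=1: → [24,32); WM=20
i=19 t=31 v=8: → [24,32); WM=29; [16,24) fires=9
i=20 t=16 v=2: DROP (t<29-1); WM=29
i=21 t=30 v=8: → [24,32); WM=29
i=22 t=27 v=4: DROP (t<29-1); WM=29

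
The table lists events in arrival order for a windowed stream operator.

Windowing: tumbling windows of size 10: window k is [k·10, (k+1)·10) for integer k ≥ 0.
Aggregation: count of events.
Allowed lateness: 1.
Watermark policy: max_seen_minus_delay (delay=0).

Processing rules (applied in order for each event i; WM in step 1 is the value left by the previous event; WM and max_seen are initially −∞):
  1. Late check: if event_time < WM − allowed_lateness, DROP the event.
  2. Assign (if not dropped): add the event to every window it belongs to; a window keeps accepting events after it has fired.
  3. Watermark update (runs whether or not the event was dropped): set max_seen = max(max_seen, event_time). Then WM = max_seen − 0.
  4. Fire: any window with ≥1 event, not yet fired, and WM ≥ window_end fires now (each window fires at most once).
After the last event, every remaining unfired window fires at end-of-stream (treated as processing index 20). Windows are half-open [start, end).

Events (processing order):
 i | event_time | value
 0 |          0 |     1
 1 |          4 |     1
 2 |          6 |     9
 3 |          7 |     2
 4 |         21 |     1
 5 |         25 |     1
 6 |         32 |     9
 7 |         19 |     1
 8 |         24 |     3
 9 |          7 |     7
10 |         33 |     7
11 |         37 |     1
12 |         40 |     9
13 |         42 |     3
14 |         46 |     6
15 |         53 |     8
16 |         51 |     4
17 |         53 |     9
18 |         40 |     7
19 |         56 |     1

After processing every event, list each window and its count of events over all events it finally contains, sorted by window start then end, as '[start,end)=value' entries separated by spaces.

[0,10)=4 [20,30)=2 [30,40)=3 [40,50)=3 [50,60)=3

i=0 t=0 v=1: → [0,10); WM=0
i=1 t=4 v=1: → [0,10); WM=4
i=2 t=6 v=9: → [0,10); WM=6
i=3 t=7 v=2: → [0,10); WM=7
i=4 t=21 v=1: → [20,30); WM=21; [0,10) fires=4
i=5 t=25 v=1: → [20,30); WM=25
i=6 t=32 v=9: → [30,40); WM=32; [20,30) fires=2
i=7 t=19 v=1: DROP (t<32-1); WM=32
i=8 t=24 v=3: DROP (t<32-1); WM=32
i=9 t=7 v=7: DROP (t<32-1); WM=32
i=10 t=33 v=7: → [30,40); WM=33
i=11 t=37 v=1: → [30,40); WM=37
i=12 t=40 v=9: → [40,50); WM=40; [30,40) fires=3
i=13 t=42 v=3: → [40,50); WM=42
i=14 t=46 v=6: → [40,50); WM=46
i=15 t=53 v=8: → [50,60); WM=53; [40,50) fires=3
i=16 t=51 v=4: DROP (t<53-1); WM=53
i=17 t=53 v=9: → [50,60); WM=53
i=18 t=40 v=7: DROP (t<53-1); WM=53
i=19 t=56 v=1: → [50,60); WM=56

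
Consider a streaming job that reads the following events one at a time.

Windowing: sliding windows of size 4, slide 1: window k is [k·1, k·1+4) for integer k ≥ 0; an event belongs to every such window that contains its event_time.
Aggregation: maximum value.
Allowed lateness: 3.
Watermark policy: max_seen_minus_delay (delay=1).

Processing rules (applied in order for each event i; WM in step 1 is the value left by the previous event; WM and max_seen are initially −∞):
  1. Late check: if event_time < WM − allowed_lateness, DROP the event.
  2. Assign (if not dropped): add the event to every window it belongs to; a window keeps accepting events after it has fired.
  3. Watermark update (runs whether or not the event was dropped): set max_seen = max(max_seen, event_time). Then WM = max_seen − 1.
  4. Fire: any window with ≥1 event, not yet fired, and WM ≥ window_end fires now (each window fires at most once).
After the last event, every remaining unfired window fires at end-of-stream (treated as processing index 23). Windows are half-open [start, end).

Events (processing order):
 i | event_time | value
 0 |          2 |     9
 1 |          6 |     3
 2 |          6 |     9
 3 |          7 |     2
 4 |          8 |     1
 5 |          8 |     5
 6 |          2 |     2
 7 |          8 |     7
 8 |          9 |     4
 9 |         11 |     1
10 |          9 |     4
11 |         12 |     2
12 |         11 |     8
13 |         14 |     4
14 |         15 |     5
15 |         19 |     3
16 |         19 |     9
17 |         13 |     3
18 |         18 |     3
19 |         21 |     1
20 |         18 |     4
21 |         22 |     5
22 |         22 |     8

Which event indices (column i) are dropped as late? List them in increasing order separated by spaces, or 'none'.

6 17

i=0 t=2 v=9: → [2,6),[1,5),[0,4); WM=1
i=1 t=6 v=3: → [6,10),[5,9),[4,8),[3,7); WM=5; [0,4) fires=9 [1,5) fires=9
i=2 t=6 v=9: → [6,10),[5,9),[4,8),[3,7); WM=5
i=3 t=7 v=2: → [7,11),[6,10),[5,9),[4,8); WM=6; [2,6) fires=9
i=4 t=8 v=1: → [8,12),[7,11),[6,10),[5,9); WM=7; [3,7) fires=9
i=5 t=8 v=5: → [8,12),[7,11),[6,10),[5,9); WM=7
i=6 t=2 v=2: DROP (t<7-3); WM=7
i=7 t=8 v=7: → [8,12),[7,11),[6,10),[5,9); WM=7
i=8 t=9 v=4: → [9,13),[8,12),[7,11),[6,10); WM=8; [4,8) fires=9
i=9 t=11 v=1: → [11,15),[10,14),[9,13),[8,12); WM=10; [5,9) fires=9 [6,10) fires=9
i=10 t=9 v=4: → [9,13),[8,12),[7,11),[6,10); WM=10
i=11 t=12 v=2: → [12,16),[11,15),[10,14),[9,13); WM=11; [7,11) fires=7
i=12 t=11 v=8: → [11,15),[10,14),[9,13),[8,12); WM=11
i=13 t=14 v=4: → [14,18),[13,17),[12,16),[11,15); WM=13; [8,12) fires=8 [9,13) fires=8
i=14 t=15 v=5: → [15,19),[14,18),[13,17),[12,16); WM=14; [10,14) fires=8
i=15 t=19 v=3: → [19,23),[18,22),[17,21),[16,20); WM=18; [11,15) fires=8 [12,16) fires=5 [13,17) fires=5 [14,18) fires=5
i=16 t=19 v=9: → [19,23),[18,22),[17,21),[16,20); WM=18
i=17 t=13 v=3: DROP (t<18-3); WM=18
i=18 t=18 v=3: → [18,22),[17,21),[16,20),[15,19); WM=18
i=19 t=21 v=1: → [21,25),[20,24),[19,23),[18,22); WM=20; [15,19) fires=5 [16,20) fires=9
i=20 t=18 v=4: → [18,22),[17,21),[16,20),[15,19); WM=20
i=21 t=22 v=5: → [22,26),[21,25),[20,24),[19,23); WM=21; [17,21) fires=9
i=22 t=22 v=8: → [22,26),[21,25),[20,24),[19,23); WM=21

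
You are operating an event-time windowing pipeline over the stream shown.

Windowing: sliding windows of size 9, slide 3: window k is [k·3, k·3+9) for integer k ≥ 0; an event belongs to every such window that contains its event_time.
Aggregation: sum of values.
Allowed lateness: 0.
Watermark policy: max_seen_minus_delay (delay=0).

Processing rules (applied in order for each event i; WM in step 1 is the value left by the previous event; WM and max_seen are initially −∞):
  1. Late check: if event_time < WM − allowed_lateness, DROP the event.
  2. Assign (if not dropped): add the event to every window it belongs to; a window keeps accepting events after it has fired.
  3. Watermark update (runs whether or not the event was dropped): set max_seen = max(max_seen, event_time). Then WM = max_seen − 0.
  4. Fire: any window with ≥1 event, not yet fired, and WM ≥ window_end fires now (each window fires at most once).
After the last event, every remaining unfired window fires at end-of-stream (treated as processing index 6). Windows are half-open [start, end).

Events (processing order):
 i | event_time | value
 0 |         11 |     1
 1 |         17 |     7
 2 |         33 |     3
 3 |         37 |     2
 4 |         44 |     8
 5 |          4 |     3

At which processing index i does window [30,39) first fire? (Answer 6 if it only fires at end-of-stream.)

4

i=0 t=11 v=1: → [9,18),[6,15),[3,12); WM=11
i=1 t=17 v=7: → [15,24),[12,21),[9,18); WM=17; [3,12) fires=1 [6,15) fires=1
i=2 t=33 v=3: → [33,42),[30,39),[27,36); WM=33; [9,18) fires=8 [12,21) fires=7 [15,24) fires=7
i=3 t=37 v=2: → [36,45),[33,42),[30,39); WM=37; [27,36) fires=3
i=4 t=44 v=8: → [42,51),[39,48),[36,45); WM=44; [30,39) fires=5 [33,42) fires=5
i=5 t=4 v=3: DROP (t<44-0); WM=44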